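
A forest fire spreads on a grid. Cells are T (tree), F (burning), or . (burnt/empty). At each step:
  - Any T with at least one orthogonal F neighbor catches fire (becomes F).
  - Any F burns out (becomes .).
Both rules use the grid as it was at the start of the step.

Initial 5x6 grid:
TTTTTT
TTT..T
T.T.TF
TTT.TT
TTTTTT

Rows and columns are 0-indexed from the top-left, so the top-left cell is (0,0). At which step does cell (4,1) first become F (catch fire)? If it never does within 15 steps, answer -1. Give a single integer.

Step 1: cell (4,1)='T' (+3 fires, +1 burnt)
Step 2: cell (4,1)='T' (+3 fires, +3 burnt)
Step 3: cell (4,1)='T' (+2 fires, +3 burnt)
Step 4: cell (4,1)='T' (+2 fires, +2 burnt)
Step 5: cell (4,1)='T' (+2 fires, +2 burnt)
Step 6: cell (4,1)='F' (+4 fires, +2 burnt)
  -> target ignites at step 6
Step 7: cell (4,1)='.' (+5 fires, +4 burnt)
Step 8: cell (4,1)='.' (+2 fires, +5 burnt)
Step 9: cell (4,1)='.' (+1 fires, +2 burnt)
Step 10: cell (4,1)='.' (+0 fires, +1 burnt)
  fire out at step 10

6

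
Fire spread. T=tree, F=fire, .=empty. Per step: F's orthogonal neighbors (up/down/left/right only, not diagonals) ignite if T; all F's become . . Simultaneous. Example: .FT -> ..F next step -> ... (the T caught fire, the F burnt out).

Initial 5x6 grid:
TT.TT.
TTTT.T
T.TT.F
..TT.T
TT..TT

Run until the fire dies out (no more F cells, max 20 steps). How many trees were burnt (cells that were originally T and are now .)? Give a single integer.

Answer: 4

Derivation:
Step 1: +2 fires, +1 burnt (F count now 2)
Step 2: +1 fires, +2 burnt (F count now 1)
Step 3: +1 fires, +1 burnt (F count now 1)
Step 4: +0 fires, +1 burnt (F count now 0)
Fire out after step 4
Initially T: 19, now '.': 15
Total burnt (originally-T cells now '.'): 4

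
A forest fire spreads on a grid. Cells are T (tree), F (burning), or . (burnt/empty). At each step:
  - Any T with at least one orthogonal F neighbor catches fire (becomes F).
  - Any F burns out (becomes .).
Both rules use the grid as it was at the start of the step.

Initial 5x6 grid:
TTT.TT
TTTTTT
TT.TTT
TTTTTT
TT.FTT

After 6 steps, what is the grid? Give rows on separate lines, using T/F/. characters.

Step 1: 2 trees catch fire, 1 burn out
  TTT.TT
  TTTTTT
  TT.TTT
  TTTFTT
  TT..FT
Step 2: 4 trees catch fire, 2 burn out
  TTT.TT
  TTTTTT
  TT.FTT
  TTF.FT
  TT...F
Step 3: 4 trees catch fire, 4 burn out
  TTT.TT
  TTTFTT
  TT..FT
  TF...F
  TT....
Step 4: 6 trees catch fire, 4 burn out
  TTT.TT
  TTF.FT
  TF...F
  F.....
  TF....
Step 5: 6 trees catch fire, 6 burn out
  TTF.FT
  TF...F
  F.....
  ......
  F.....
Step 6: 3 trees catch fire, 6 burn out
  TF...F
  F.....
  ......
  ......
  ......

TF...F
F.....
......
......
......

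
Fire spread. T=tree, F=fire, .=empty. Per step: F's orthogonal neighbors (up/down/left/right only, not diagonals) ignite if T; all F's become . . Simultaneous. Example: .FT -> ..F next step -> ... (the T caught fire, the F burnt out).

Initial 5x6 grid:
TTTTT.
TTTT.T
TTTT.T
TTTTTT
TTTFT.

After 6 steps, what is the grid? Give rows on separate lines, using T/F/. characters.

Step 1: 3 trees catch fire, 1 burn out
  TTTTT.
  TTTT.T
  TTTT.T
  TTTFTT
  TTF.F.
Step 2: 4 trees catch fire, 3 burn out
  TTTTT.
  TTTT.T
  TTTF.T
  TTF.FT
  TF....
Step 3: 5 trees catch fire, 4 burn out
  TTTTT.
  TTTF.T
  TTF..T
  TF...F
  F.....
Step 4: 5 trees catch fire, 5 burn out
  TTTFT.
  TTF..T
  TF...F
  F.....
  ......
Step 5: 5 trees catch fire, 5 burn out
  TTF.F.
  TF...F
  F.....
  ......
  ......
Step 6: 2 trees catch fire, 5 burn out
  TF....
  F.....
  ......
  ......
  ......

TF....
F.....
......
......
......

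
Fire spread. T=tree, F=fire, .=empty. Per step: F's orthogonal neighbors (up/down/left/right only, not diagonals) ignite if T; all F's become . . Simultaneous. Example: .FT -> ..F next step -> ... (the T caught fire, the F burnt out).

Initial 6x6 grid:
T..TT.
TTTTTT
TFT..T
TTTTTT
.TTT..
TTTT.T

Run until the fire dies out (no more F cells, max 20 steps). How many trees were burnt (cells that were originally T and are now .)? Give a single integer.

Step 1: +4 fires, +1 burnt (F count now 4)
Step 2: +5 fires, +4 burnt (F count now 5)
Step 3: +5 fires, +5 burnt (F count now 5)
Step 4: +6 fires, +5 burnt (F count now 6)
Step 5: +4 fires, +6 burnt (F count now 4)
Step 6: +1 fires, +4 burnt (F count now 1)
Step 7: +0 fires, +1 burnt (F count now 0)
Fire out after step 7
Initially T: 26, now '.': 35
Total burnt (originally-T cells now '.'): 25

Answer: 25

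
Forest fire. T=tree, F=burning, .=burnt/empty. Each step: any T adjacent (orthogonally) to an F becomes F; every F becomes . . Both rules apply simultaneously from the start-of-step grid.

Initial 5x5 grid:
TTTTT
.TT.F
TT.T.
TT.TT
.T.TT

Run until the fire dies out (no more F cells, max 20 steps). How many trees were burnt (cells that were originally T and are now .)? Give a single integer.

Answer: 12

Derivation:
Step 1: +1 fires, +1 burnt (F count now 1)
Step 2: +1 fires, +1 burnt (F count now 1)
Step 3: +1 fires, +1 burnt (F count now 1)
Step 4: +2 fires, +1 burnt (F count now 2)
Step 5: +2 fires, +2 burnt (F count now 2)
Step 6: +1 fires, +2 burnt (F count now 1)
Step 7: +2 fires, +1 burnt (F count now 2)
Step 8: +2 fires, +2 burnt (F count now 2)
Step 9: +0 fires, +2 burnt (F count now 0)
Fire out after step 9
Initially T: 17, now '.': 20
Total burnt (originally-T cells now '.'): 12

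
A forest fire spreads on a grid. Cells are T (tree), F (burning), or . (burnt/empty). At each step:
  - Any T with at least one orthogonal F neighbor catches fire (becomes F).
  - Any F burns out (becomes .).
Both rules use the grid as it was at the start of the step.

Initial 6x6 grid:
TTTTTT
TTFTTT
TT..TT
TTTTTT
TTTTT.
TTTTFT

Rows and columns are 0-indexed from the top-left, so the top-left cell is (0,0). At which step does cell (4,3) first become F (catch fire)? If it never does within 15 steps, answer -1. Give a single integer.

Step 1: cell (4,3)='T' (+6 fires, +2 burnt)
Step 2: cell (4,3)='F' (+8 fires, +6 burnt)
  -> target ignites at step 2
Step 3: cell (4,3)='.' (+10 fires, +8 burnt)
Step 4: cell (4,3)='.' (+6 fires, +10 burnt)
Step 5: cell (4,3)='.' (+1 fires, +6 burnt)
Step 6: cell (4,3)='.' (+0 fires, +1 burnt)
  fire out at step 6

2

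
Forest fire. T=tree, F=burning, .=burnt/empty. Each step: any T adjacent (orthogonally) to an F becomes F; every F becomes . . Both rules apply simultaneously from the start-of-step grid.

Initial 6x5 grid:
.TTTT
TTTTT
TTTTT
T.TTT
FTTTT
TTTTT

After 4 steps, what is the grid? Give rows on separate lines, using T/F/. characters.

Step 1: 3 trees catch fire, 1 burn out
  .TTTT
  TTTTT
  TTTTT
  F.TTT
  .FTTT
  FTTTT
Step 2: 3 trees catch fire, 3 burn out
  .TTTT
  TTTTT
  FTTTT
  ..TTT
  ..FTT
  .FTTT
Step 3: 5 trees catch fire, 3 burn out
  .TTTT
  FTTTT
  .FTTT
  ..FTT
  ...FT
  ..FTT
Step 4: 5 trees catch fire, 5 burn out
  .TTTT
  .FTTT
  ..FTT
  ...FT
  ....F
  ...FT

.TTTT
.FTTT
..FTT
...FT
....F
...FT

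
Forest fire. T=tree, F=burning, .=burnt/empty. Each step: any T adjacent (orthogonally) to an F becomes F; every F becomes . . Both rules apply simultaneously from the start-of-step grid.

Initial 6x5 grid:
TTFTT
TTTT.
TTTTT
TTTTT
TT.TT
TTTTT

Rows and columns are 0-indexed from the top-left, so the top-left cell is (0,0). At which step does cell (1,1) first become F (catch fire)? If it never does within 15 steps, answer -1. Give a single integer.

Step 1: cell (1,1)='T' (+3 fires, +1 burnt)
Step 2: cell (1,1)='F' (+5 fires, +3 burnt)
  -> target ignites at step 2
Step 3: cell (1,1)='.' (+4 fires, +5 burnt)
Step 4: cell (1,1)='.' (+4 fires, +4 burnt)
Step 5: cell (1,1)='.' (+4 fires, +4 burnt)
Step 6: cell (1,1)='.' (+4 fires, +4 burnt)
Step 7: cell (1,1)='.' (+3 fires, +4 burnt)
Step 8: cell (1,1)='.' (+0 fires, +3 burnt)
  fire out at step 8

2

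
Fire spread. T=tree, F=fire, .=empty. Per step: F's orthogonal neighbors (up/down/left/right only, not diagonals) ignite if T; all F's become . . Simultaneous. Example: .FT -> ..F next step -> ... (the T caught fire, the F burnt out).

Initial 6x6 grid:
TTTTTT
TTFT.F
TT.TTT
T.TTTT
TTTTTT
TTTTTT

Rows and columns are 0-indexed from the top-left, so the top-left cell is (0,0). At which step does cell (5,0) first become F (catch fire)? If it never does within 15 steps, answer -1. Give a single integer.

Step 1: cell (5,0)='T' (+5 fires, +2 burnt)
Step 2: cell (5,0)='T' (+8 fires, +5 burnt)
Step 3: cell (5,0)='T' (+5 fires, +8 burnt)
Step 4: cell (5,0)='T' (+5 fires, +5 burnt)
Step 5: cell (5,0)='T' (+4 fires, +5 burnt)
Step 6: cell (5,0)='F' (+3 fires, +4 burnt)
  -> target ignites at step 6
Step 7: cell (5,0)='.' (+1 fires, +3 burnt)
Step 8: cell (5,0)='.' (+0 fires, +1 burnt)
  fire out at step 8

6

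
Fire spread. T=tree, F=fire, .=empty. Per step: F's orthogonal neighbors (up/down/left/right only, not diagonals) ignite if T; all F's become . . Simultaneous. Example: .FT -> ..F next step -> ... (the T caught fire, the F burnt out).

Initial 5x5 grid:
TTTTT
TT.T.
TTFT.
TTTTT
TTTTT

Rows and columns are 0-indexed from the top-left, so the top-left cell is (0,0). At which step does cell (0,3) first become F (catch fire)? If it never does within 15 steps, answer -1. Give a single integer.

Step 1: cell (0,3)='T' (+3 fires, +1 burnt)
Step 2: cell (0,3)='T' (+6 fires, +3 burnt)
Step 3: cell (0,3)='F' (+7 fires, +6 burnt)
  -> target ignites at step 3
Step 4: cell (0,3)='.' (+5 fires, +7 burnt)
Step 5: cell (0,3)='.' (+0 fires, +5 burnt)
  fire out at step 5

3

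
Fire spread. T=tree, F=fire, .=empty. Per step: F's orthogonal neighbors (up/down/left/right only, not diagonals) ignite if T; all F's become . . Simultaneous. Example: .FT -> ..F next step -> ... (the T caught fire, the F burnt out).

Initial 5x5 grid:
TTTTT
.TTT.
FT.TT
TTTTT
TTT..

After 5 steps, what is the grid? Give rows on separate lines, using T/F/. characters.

Step 1: 2 trees catch fire, 1 burn out
  TTTTT
  .TTT.
  .F.TT
  FTTTT
  TTT..
Step 2: 3 trees catch fire, 2 burn out
  TTTTT
  .FTT.
  ...TT
  .FTTT
  FTT..
Step 3: 4 trees catch fire, 3 burn out
  TFTTT
  ..FT.
  ...TT
  ..FTT
  .FT..
Step 4: 5 trees catch fire, 4 burn out
  F.FTT
  ...F.
  ...TT
  ...FT
  ..F..
Step 5: 3 trees catch fire, 5 burn out
  ...FT
  .....
  ...FT
  ....F
  .....

...FT
.....
...FT
....F
.....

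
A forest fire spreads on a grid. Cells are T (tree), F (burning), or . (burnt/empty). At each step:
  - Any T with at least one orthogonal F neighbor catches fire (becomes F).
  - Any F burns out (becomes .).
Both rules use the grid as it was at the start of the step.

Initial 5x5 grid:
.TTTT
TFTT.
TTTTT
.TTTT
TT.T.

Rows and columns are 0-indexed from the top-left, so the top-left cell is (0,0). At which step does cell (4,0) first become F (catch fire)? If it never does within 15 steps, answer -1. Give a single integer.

Step 1: cell (4,0)='T' (+4 fires, +1 burnt)
Step 2: cell (4,0)='T' (+5 fires, +4 burnt)
Step 3: cell (4,0)='T' (+4 fires, +5 burnt)
Step 4: cell (4,0)='F' (+4 fires, +4 burnt)
  -> target ignites at step 4
Step 5: cell (4,0)='.' (+2 fires, +4 burnt)
Step 6: cell (4,0)='.' (+0 fires, +2 burnt)
  fire out at step 6

4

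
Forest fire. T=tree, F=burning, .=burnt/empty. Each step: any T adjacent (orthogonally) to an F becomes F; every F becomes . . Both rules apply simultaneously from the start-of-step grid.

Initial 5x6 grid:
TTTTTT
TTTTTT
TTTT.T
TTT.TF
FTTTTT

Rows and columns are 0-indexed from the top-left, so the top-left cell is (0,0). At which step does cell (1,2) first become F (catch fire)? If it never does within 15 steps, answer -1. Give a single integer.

Step 1: cell (1,2)='T' (+5 fires, +2 burnt)
Step 2: cell (1,2)='T' (+5 fires, +5 burnt)
Step 3: cell (1,2)='T' (+6 fires, +5 burnt)
Step 4: cell (1,2)='T' (+5 fires, +6 burnt)
Step 5: cell (1,2)='F' (+4 fires, +5 burnt)
  -> target ignites at step 5
Step 6: cell (1,2)='.' (+1 fires, +4 burnt)
Step 7: cell (1,2)='.' (+0 fires, +1 burnt)
  fire out at step 7

5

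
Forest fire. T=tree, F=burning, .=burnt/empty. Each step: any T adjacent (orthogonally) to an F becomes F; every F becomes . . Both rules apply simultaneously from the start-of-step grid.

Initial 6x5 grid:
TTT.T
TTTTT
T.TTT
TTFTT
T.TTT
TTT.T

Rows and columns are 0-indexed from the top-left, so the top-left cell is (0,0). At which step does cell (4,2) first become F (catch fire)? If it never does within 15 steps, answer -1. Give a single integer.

Step 1: cell (4,2)='F' (+4 fires, +1 burnt)
  -> target ignites at step 1
Step 2: cell (4,2)='.' (+6 fires, +4 burnt)
Step 3: cell (4,2)='.' (+8 fires, +6 burnt)
Step 4: cell (4,2)='.' (+5 fires, +8 burnt)
Step 5: cell (4,2)='.' (+2 fires, +5 burnt)
Step 6: cell (4,2)='.' (+0 fires, +2 burnt)
  fire out at step 6

1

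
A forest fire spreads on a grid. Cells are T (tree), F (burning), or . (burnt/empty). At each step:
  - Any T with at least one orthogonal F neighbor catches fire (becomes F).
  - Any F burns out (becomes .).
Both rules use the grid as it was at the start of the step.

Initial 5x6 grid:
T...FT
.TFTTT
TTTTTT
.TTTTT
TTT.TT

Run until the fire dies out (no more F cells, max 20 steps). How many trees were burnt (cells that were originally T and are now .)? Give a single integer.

Answer: 21

Derivation:
Step 1: +5 fires, +2 burnt (F count now 5)
Step 2: +5 fires, +5 burnt (F count now 5)
Step 3: +6 fires, +5 burnt (F count now 6)
Step 4: +3 fires, +6 burnt (F count now 3)
Step 5: +2 fires, +3 burnt (F count now 2)
Step 6: +0 fires, +2 burnt (F count now 0)
Fire out after step 6
Initially T: 22, now '.': 29
Total burnt (originally-T cells now '.'): 21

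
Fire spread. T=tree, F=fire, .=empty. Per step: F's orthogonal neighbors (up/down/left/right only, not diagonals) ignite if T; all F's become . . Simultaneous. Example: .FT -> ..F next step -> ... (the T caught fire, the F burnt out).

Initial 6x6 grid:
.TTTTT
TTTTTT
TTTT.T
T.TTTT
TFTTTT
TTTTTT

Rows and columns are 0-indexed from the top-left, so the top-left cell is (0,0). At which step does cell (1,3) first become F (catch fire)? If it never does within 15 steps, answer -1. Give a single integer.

Step 1: cell (1,3)='T' (+3 fires, +1 burnt)
Step 2: cell (1,3)='T' (+5 fires, +3 burnt)
Step 3: cell (1,3)='T' (+5 fires, +5 burnt)
Step 4: cell (1,3)='T' (+7 fires, +5 burnt)
Step 5: cell (1,3)='F' (+5 fires, +7 burnt)
  -> target ignites at step 5
Step 6: cell (1,3)='.' (+4 fires, +5 burnt)
Step 7: cell (1,3)='.' (+2 fires, +4 burnt)
Step 8: cell (1,3)='.' (+1 fires, +2 burnt)
Step 9: cell (1,3)='.' (+0 fires, +1 burnt)
  fire out at step 9

5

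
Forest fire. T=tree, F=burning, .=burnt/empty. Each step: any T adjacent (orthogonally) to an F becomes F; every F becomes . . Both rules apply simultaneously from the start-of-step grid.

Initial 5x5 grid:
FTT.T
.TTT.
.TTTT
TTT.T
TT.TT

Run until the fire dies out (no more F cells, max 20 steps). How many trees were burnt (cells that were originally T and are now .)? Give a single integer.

Step 1: +1 fires, +1 burnt (F count now 1)
Step 2: +2 fires, +1 burnt (F count now 2)
Step 3: +2 fires, +2 burnt (F count now 2)
Step 4: +3 fires, +2 burnt (F count now 3)
Step 5: +4 fires, +3 burnt (F count now 4)
Step 6: +2 fires, +4 burnt (F count now 2)
Step 7: +1 fires, +2 burnt (F count now 1)
Step 8: +1 fires, +1 burnt (F count now 1)
Step 9: +1 fires, +1 burnt (F count now 1)
Step 10: +0 fires, +1 burnt (F count now 0)
Fire out after step 10
Initially T: 18, now '.': 24
Total burnt (originally-T cells now '.'): 17

Answer: 17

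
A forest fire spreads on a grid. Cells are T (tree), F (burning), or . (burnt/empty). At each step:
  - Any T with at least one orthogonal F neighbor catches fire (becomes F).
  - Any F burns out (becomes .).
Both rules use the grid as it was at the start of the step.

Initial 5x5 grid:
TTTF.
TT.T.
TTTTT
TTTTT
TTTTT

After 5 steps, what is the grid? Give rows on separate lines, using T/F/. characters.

Step 1: 2 trees catch fire, 1 burn out
  TTF..
  TT.F.
  TTTTT
  TTTTT
  TTTTT
Step 2: 2 trees catch fire, 2 burn out
  TF...
  TT...
  TTTFT
  TTTTT
  TTTTT
Step 3: 5 trees catch fire, 2 burn out
  F....
  TF...
  TTF.F
  TTTFT
  TTTTT
Step 4: 5 trees catch fire, 5 burn out
  .....
  F....
  TF...
  TTF.F
  TTTFT
Step 5: 4 trees catch fire, 5 burn out
  .....
  .....
  F....
  TF...
  TTF.F

.....
.....
F....
TF...
TTF.F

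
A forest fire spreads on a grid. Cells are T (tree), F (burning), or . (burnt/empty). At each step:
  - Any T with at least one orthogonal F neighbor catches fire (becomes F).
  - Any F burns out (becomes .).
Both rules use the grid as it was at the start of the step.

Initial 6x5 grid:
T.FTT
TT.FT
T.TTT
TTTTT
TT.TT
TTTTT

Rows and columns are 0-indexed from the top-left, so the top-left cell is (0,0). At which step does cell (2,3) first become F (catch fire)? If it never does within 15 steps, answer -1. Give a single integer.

Step 1: cell (2,3)='F' (+3 fires, +2 burnt)
  -> target ignites at step 1
Step 2: cell (2,3)='.' (+4 fires, +3 burnt)
Step 3: cell (2,3)='.' (+3 fires, +4 burnt)
Step 4: cell (2,3)='.' (+3 fires, +3 burnt)
Step 5: cell (2,3)='.' (+4 fires, +3 burnt)
Step 6: cell (2,3)='.' (+3 fires, +4 burnt)
Step 7: cell (2,3)='.' (+2 fires, +3 burnt)
Step 8: cell (2,3)='.' (+2 fires, +2 burnt)
Step 9: cell (2,3)='.' (+0 fires, +2 burnt)
  fire out at step 9

1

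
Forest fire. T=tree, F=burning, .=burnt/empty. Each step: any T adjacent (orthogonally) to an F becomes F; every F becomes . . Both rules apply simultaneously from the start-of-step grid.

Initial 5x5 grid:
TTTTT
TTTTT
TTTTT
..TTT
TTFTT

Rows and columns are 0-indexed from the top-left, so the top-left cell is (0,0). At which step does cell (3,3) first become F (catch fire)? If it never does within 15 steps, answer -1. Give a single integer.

Step 1: cell (3,3)='T' (+3 fires, +1 burnt)
Step 2: cell (3,3)='F' (+4 fires, +3 burnt)
  -> target ignites at step 2
Step 3: cell (3,3)='.' (+4 fires, +4 burnt)
Step 4: cell (3,3)='.' (+5 fires, +4 burnt)
Step 5: cell (3,3)='.' (+4 fires, +5 burnt)
Step 6: cell (3,3)='.' (+2 fires, +4 burnt)
Step 7: cell (3,3)='.' (+0 fires, +2 burnt)
  fire out at step 7

2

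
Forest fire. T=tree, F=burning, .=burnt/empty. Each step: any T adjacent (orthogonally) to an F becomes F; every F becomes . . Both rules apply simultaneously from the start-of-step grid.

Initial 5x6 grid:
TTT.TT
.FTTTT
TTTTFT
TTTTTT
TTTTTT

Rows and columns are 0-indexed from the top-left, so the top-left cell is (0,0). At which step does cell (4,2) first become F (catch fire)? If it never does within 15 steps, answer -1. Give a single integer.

Step 1: cell (4,2)='T' (+7 fires, +2 burnt)
Step 2: cell (4,2)='T' (+11 fires, +7 burnt)
Step 3: cell (4,2)='T' (+6 fires, +11 burnt)
Step 4: cell (4,2)='F' (+2 fires, +6 burnt)
  -> target ignites at step 4
Step 5: cell (4,2)='.' (+0 fires, +2 burnt)
  fire out at step 5

4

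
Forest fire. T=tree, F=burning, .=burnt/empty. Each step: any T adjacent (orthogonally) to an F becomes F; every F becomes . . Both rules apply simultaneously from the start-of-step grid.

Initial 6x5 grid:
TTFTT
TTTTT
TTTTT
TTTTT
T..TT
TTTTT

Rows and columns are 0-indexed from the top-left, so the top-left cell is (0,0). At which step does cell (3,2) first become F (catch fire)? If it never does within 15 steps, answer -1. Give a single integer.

Step 1: cell (3,2)='T' (+3 fires, +1 burnt)
Step 2: cell (3,2)='T' (+5 fires, +3 burnt)
Step 3: cell (3,2)='F' (+5 fires, +5 burnt)
  -> target ignites at step 3
Step 4: cell (3,2)='.' (+4 fires, +5 burnt)
Step 5: cell (3,2)='.' (+3 fires, +4 burnt)
Step 6: cell (3,2)='.' (+3 fires, +3 burnt)
Step 7: cell (3,2)='.' (+3 fires, +3 burnt)
Step 8: cell (3,2)='.' (+1 fires, +3 burnt)
Step 9: cell (3,2)='.' (+0 fires, +1 burnt)
  fire out at step 9

3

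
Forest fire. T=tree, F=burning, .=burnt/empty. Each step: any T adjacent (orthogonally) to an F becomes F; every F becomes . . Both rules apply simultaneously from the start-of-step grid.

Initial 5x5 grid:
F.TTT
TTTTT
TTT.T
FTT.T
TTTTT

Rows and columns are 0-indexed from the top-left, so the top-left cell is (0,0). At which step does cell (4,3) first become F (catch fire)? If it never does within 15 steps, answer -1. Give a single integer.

Step 1: cell (4,3)='T' (+4 fires, +2 burnt)
Step 2: cell (4,3)='T' (+4 fires, +4 burnt)
Step 3: cell (4,3)='T' (+3 fires, +4 burnt)
Step 4: cell (4,3)='F' (+3 fires, +3 burnt)
  -> target ignites at step 4
Step 5: cell (4,3)='.' (+3 fires, +3 burnt)
Step 6: cell (4,3)='.' (+3 fires, +3 burnt)
Step 7: cell (4,3)='.' (+0 fires, +3 burnt)
  fire out at step 7

4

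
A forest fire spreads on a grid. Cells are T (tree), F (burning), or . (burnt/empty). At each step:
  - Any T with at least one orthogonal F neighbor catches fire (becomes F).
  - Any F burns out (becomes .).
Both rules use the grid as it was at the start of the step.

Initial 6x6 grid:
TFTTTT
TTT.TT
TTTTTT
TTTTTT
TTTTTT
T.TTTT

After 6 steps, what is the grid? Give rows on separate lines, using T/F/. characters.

Step 1: 3 trees catch fire, 1 burn out
  F.FTTT
  TFT.TT
  TTTTTT
  TTTTTT
  TTTTTT
  T.TTTT
Step 2: 4 trees catch fire, 3 burn out
  ...FTT
  F.F.TT
  TFTTTT
  TTTTTT
  TTTTTT
  T.TTTT
Step 3: 4 trees catch fire, 4 burn out
  ....FT
  ....TT
  F.FTTT
  TFTTTT
  TTTTTT
  T.TTTT
Step 4: 6 trees catch fire, 4 burn out
  .....F
  ....FT
  ...FTT
  F.FTTT
  TFTTTT
  T.TTTT
Step 5: 5 trees catch fire, 6 burn out
  ......
  .....F
  ....FT
  ...FTT
  F.FTTT
  T.TTTT
Step 6: 5 trees catch fire, 5 burn out
  ......
  ......
  .....F
  ....FT
  ...FTT
  F.FTTT

......
......
.....F
....FT
...FTT
F.FTTT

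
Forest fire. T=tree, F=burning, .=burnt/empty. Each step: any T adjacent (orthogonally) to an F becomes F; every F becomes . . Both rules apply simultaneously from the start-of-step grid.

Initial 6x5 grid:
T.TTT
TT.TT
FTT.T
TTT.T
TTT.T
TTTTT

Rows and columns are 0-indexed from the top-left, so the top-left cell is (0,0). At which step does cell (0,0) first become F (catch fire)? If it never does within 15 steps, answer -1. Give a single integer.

Step 1: cell (0,0)='T' (+3 fires, +1 burnt)
Step 2: cell (0,0)='F' (+5 fires, +3 burnt)
  -> target ignites at step 2
Step 3: cell (0,0)='.' (+3 fires, +5 burnt)
Step 4: cell (0,0)='.' (+2 fires, +3 burnt)
Step 5: cell (0,0)='.' (+1 fires, +2 burnt)
Step 6: cell (0,0)='.' (+1 fires, +1 burnt)
Step 7: cell (0,0)='.' (+1 fires, +1 burnt)
Step 8: cell (0,0)='.' (+1 fires, +1 burnt)
Step 9: cell (0,0)='.' (+1 fires, +1 burnt)
Step 10: cell (0,0)='.' (+1 fires, +1 burnt)
Step 11: cell (0,0)='.' (+1 fires, +1 burnt)
Step 12: cell (0,0)='.' (+2 fires, +1 burnt)
Step 13: cell (0,0)='.' (+1 fires, +2 burnt)
Step 14: cell (0,0)='.' (+1 fires, +1 burnt)
Step 15: cell (0,0)='.' (+0 fires, +1 burnt)
  fire out at step 15

2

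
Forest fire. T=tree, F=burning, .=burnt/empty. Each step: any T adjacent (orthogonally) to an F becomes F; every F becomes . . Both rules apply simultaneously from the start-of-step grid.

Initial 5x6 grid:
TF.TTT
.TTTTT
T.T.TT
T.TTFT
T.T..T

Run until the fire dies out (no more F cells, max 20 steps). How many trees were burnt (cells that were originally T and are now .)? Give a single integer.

Step 1: +5 fires, +2 burnt (F count now 5)
Step 2: +5 fires, +5 burnt (F count now 5)
Step 3: +5 fires, +5 burnt (F count now 5)
Step 4: +2 fires, +5 burnt (F count now 2)
Step 5: +0 fires, +2 burnt (F count now 0)
Fire out after step 5
Initially T: 20, now '.': 27
Total burnt (originally-T cells now '.'): 17

Answer: 17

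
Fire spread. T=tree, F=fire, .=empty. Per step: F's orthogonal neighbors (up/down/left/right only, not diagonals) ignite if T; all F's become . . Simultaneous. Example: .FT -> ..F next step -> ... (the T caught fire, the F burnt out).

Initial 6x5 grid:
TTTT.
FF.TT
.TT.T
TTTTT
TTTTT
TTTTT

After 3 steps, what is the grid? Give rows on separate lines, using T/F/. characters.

Step 1: 3 trees catch fire, 2 burn out
  FFTT.
  ...TT
  .FT.T
  TTTTT
  TTTTT
  TTTTT
Step 2: 3 trees catch fire, 3 burn out
  ..FT.
  ...TT
  ..F.T
  TFTTT
  TTTTT
  TTTTT
Step 3: 4 trees catch fire, 3 burn out
  ...F.
  ...TT
  ....T
  F.FTT
  TFTTT
  TTTTT

...F.
...TT
....T
F.FTT
TFTTT
TTTTT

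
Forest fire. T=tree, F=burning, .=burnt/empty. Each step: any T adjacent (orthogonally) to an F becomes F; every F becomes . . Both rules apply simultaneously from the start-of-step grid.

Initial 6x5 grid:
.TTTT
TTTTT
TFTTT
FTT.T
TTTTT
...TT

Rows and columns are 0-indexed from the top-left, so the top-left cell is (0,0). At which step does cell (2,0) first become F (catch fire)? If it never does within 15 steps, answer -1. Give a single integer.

Step 1: cell (2,0)='F' (+5 fires, +2 burnt)
  -> target ignites at step 1
Step 2: cell (2,0)='.' (+6 fires, +5 burnt)
Step 3: cell (2,0)='.' (+4 fires, +6 burnt)
Step 4: cell (2,0)='.' (+4 fires, +4 burnt)
Step 5: cell (2,0)='.' (+3 fires, +4 burnt)
Step 6: cell (2,0)='.' (+1 fires, +3 burnt)
Step 7: cell (2,0)='.' (+0 fires, +1 burnt)
  fire out at step 7

1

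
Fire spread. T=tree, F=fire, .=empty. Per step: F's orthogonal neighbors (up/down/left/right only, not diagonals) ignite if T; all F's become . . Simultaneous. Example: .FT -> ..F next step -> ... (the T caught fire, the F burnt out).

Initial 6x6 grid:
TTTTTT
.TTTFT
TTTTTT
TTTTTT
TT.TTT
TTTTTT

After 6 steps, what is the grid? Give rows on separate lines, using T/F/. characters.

Step 1: 4 trees catch fire, 1 burn out
  TTTTFT
  .TTF.F
  TTTTFT
  TTTTTT
  TT.TTT
  TTTTTT
Step 2: 6 trees catch fire, 4 burn out
  TTTF.F
  .TF...
  TTTF.F
  TTTTFT
  TT.TTT
  TTTTTT
Step 3: 6 trees catch fire, 6 burn out
  TTF...
  .F....
  TTF...
  TTTF.F
  TT.TFT
  TTTTTT
Step 4: 6 trees catch fire, 6 burn out
  TF....
  ......
  TF....
  TTF...
  TT.F.F
  TTTTFT
Step 5: 5 trees catch fire, 6 burn out
  F.....
  ......
  F.....
  TF....
  TT....
  TTTF.F
Step 6: 3 trees catch fire, 5 burn out
  ......
  ......
  ......
  F.....
  TF....
  TTF...

......
......
......
F.....
TF....
TTF...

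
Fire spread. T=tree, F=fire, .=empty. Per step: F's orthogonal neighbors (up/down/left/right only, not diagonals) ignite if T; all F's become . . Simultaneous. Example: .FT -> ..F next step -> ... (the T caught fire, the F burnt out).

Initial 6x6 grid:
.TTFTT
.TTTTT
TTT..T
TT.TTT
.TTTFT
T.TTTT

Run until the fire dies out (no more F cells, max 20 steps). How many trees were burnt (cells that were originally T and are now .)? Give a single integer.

Step 1: +7 fires, +2 burnt (F count now 7)
Step 2: +9 fires, +7 burnt (F count now 9)
Step 3: +6 fires, +9 burnt (F count now 6)
Step 4: +2 fires, +6 burnt (F count now 2)
Step 5: +2 fires, +2 burnt (F count now 2)
Step 6: +0 fires, +2 burnt (F count now 0)
Fire out after step 6
Initially T: 27, now '.': 35
Total burnt (originally-T cells now '.'): 26

Answer: 26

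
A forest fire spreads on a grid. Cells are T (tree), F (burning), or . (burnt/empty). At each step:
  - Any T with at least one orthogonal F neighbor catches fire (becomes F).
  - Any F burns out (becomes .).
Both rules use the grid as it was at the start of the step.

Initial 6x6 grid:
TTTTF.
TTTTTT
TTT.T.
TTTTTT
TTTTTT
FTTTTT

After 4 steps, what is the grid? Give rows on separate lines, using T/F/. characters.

Step 1: 4 trees catch fire, 2 burn out
  TTTF..
  TTTTFT
  TTT.T.
  TTTTTT
  FTTTTT
  .FTTTT
Step 2: 7 trees catch fire, 4 burn out
  TTF...
  TTTF.F
  TTT.F.
  FTTTTT
  .FTTTT
  ..FTTT
Step 3: 7 trees catch fire, 7 burn out
  TF....
  TTF...
  FTT...
  .FTTFT
  ..FTTT
  ...FTT
Step 4: 11 trees catch fire, 7 burn out
  F.....
  FF....
  .FF...
  ..FF.F
  ...FFT
  ....FT

F.....
FF....
.FF...
..FF.F
...FFT
....FT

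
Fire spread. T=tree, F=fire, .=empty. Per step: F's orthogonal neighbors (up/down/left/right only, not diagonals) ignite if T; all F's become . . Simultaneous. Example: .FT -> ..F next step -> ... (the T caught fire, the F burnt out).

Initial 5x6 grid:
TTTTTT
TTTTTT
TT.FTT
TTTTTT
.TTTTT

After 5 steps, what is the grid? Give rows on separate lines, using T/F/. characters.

Step 1: 3 trees catch fire, 1 burn out
  TTTTTT
  TTTFTT
  TT..FT
  TTTFTT
  .TTTTT
Step 2: 7 trees catch fire, 3 burn out
  TTTFTT
  TTF.FT
  TT...F
  TTF.FT
  .TTFTT
Step 3: 8 trees catch fire, 7 burn out
  TTF.FT
  TF...F
  TT....
  TF...F
  .TF.FT
Step 4: 7 trees catch fire, 8 burn out
  TF...F
  F.....
  TF....
  F.....
  .F...F
Step 5: 2 trees catch fire, 7 burn out
  F.....
  ......
  F.....
  ......
  ......

F.....
......
F.....
......
......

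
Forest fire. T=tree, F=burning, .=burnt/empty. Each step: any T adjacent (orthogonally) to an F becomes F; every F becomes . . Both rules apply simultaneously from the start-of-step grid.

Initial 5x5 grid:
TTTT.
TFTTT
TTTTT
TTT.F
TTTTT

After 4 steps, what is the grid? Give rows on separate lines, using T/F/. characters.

Step 1: 6 trees catch fire, 2 burn out
  TFTT.
  F.FTT
  TFTTF
  TTT..
  TTTTF
Step 2: 9 trees catch fire, 6 burn out
  F.FT.
  ...FF
  F.FF.
  TFT..
  TTTF.
Step 3: 5 trees catch fire, 9 burn out
  ...F.
  .....
  .....
  F.F..
  TFF..
Step 4: 1 trees catch fire, 5 burn out
  .....
  .....
  .....
  .....
  F....

.....
.....
.....
.....
F....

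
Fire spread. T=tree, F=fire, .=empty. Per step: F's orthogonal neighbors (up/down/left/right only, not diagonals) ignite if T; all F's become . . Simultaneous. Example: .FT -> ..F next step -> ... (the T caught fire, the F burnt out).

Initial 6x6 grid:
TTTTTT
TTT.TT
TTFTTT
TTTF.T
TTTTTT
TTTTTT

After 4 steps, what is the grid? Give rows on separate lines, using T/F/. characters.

Step 1: 5 trees catch fire, 2 burn out
  TTTTTT
  TTF.TT
  TF.FTT
  TTF..T
  TTTFTT
  TTTTTT
Step 2: 8 trees catch fire, 5 burn out
  TTFTTT
  TF..TT
  F...FT
  TF...T
  TTF.FT
  TTTFTT
Step 3: 10 trees catch fire, 8 burn out
  TF.FTT
  F...FT
  .....F
  F....T
  TF...F
  TTF.FT
Step 4: 7 trees catch fire, 10 burn out
  F...FT
  .....F
  ......
  .....F
  F.....
  TF...F

F...FT
.....F
......
.....F
F.....
TF...F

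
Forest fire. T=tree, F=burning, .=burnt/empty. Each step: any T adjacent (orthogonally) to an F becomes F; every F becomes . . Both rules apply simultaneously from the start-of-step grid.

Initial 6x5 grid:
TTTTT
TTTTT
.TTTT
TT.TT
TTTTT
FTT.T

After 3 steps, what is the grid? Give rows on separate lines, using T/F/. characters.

Step 1: 2 trees catch fire, 1 burn out
  TTTTT
  TTTTT
  .TTTT
  TT.TT
  FTTTT
  .FT.T
Step 2: 3 trees catch fire, 2 burn out
  TTTTT
  TTTTT
  .TTTT
  FT.TT
  .FTTT
  ..F.T
Step 3: 2 trees catch fire, 3 burn out
  TTTTT
  TTTTT
  .TTTT
  .F.TT
  ..FTT
  ....T

TTTTT
TTTTT
.TTTT
.F.TT
..FTT
....T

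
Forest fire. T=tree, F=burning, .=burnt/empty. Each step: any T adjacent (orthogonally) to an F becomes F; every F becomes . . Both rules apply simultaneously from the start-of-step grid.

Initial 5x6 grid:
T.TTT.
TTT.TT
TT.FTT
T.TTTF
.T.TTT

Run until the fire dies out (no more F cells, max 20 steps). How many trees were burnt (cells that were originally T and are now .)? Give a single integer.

Answer: 20

Derivation:
Step 1: +5 fires, +2 burnt (F count now 5)
Step 2: +5 fires, +5 burnt (F count now 5)
Step 3: +1 fires, +5 burnt (F count now 1)
Step 4: +1 fires, +1 burnt (F count now 1)
Step 5: +1 fires, +1 burnt (F count now 1)
Step 6: +1 fires, +1 burnt (F count now 1)
Step 7: +1 fires, +1 burnt (F count now 1)
Step 8: +2 fires, +1 burnt (F count now 2)
Step 9: +2 fires, +2 burnt (F count now 2)
Step 10: +1 fires, +2 burnt (F count now 1)
Step 11: +0 fires, +1 burnt (F count now 0)
Fire out after step 11
Initially T: 21, now '.': 29
Total burnt (originally-T cells now '.'): 20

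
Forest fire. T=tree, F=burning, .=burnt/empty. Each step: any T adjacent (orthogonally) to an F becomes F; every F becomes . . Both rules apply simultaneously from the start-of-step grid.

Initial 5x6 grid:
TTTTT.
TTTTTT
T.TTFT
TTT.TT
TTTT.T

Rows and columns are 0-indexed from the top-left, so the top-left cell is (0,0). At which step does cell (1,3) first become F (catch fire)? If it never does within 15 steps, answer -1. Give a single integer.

Step 1: cell (1,3)='T' (+4 fires, +1 burnt)
Step 2: cell (1,3)='F' (+5 fires, +4 burnt)
  -> target ignites at step 2
Step 3: cell (1,3)='.' (+4 fires, +5 burnt)
Step 4: cell (1,3)='.' (+4 fires, +4 burnt)
Step 5: cell (1,3)='.' (+5 fires, +4 burnt)
Step 6: cell (1,3)='.' (+3 fires, +5 burnt)
Step 7: cell (1,3)='.' (+0 fires, +3 burnt)
  fire out at step 7

2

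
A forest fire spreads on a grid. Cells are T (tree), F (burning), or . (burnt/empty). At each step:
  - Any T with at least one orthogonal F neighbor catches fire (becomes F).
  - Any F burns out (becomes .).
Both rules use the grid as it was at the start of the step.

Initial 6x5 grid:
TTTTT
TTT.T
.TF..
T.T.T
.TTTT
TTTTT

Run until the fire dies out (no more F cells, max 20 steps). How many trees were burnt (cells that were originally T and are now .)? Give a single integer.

Answer: 21

Derivation:
Step 1: +3 fires, +1 burnt (F count now 3)
Step 2: +3 fires, +3 burnt (F count now 3)
Step 3: +6 fires, +3 burnt (F count now 6)
Step 4: +5 fires, +6 burnt (F count now 5)
Step 5: +4 fires, +5 burnt (F count now 4)
Step 6: +0 fires, +4 burnt (F count now 0)
Fire out after step 6
Initially T: 22, now '.': 29
Total burnt (originally-T cells now '.'): 21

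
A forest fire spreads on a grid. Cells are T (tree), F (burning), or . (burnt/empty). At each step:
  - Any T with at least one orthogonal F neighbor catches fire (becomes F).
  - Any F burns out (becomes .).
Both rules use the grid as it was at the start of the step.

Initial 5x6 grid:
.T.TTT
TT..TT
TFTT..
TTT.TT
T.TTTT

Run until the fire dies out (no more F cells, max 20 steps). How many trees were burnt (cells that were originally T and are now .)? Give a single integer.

Step 1: +4 fires, +1 burnt (F count now 4)
Step 2: +5 fires, +4 burnt (F count now 5)
Step 3: +2 fires, +5 burnt (F count now 2)
Step 4: +1 fires, +2 burnt (F count now 1)
Step 5: +1 fires, +1 burnt (F count now 1)
Step 6: +2 fires, +1 burnt (F count now 2)
Step 7: +1 fires, +2 burnt (F count now 1)
Step 8: +0 fires, +1 burnt (F count now 0)
Fire out after step 8
Initially T: 21, now '.': 25
Total burnt (originally-T cells now '.'): 16

Answer: 16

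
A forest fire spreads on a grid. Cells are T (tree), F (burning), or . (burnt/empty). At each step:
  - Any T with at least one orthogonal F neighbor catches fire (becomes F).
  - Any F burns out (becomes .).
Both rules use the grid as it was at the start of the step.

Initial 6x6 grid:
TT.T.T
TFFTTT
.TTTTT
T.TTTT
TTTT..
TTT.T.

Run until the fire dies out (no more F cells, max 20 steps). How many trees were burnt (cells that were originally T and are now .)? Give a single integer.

Answer: 25

Derivation:
Step 1: +5 fires, +2 burnt (F count now 5)
Step 2: +5 fires, +5 burnt (F count now 5)
Step 3: +4 fires, +5 burnt (F count now 4)
Step 4: +6 fires, +4 burnt (F count now 6)
Step 5: +3 fires, +6 burnt (F count now 3)
Step 6: +2 fires, +3 burnt (F count now 2)
Step 7: +0 fires, +2 burnt (F count now 0)
Fire out after step 7
Initially T: 26, now '.': 35
Total burnt (originally-T cells now '.'): 25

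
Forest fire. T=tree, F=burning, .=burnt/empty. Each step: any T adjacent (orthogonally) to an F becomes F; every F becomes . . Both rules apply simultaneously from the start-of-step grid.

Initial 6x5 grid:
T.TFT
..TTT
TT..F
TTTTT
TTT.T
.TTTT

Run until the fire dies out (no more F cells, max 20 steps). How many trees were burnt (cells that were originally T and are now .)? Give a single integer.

Step 1: +5 fires, +2 burnt (F count now 5)
Step 2: +3 fires, +5 burnt (F count now 3)
Step 3: +2 fires, +3 burnt (F count now 2)
Step 4: +3 fires, +2 burnt (F count now 3)
Step 5: +4 fires, +3 burnt (F count now 4)
Step 6: +3 fires, +4 burnt (F count now 3)
Step 7: +0 fires, +3 burnt (F count now 0)
Fire out after step 7
Initially T: 21, now '.': 29
Total burnt (originally-T cells now '.'): 20

Answer: 20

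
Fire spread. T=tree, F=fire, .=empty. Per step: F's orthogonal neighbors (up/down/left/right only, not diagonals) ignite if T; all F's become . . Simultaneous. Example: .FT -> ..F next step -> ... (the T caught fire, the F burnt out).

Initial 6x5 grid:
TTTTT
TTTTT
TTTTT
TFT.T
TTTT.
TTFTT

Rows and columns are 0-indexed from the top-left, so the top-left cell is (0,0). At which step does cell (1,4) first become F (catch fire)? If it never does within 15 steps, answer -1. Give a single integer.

Step 1: cell (1,4)='T' (+7 fires, +2 burnt)
Step 2: cell (1,4)='T' (+7 fires, +7 burnt)
Step 3: cell (1,4)='T' (+4 fires, +7 burnt)
Step 4: cell (1,4)='T' (+4 fires, +4 burnt)
Step 5: cell (1,4)='F' (+3 fires, +4 burnt)
  -> target ignites at step 5
Step 6: cell (1,4)='.' (+1 fires, +3 burnt)
Step 7: cell (1,4)='.' (+0 fires, +1 burnt)
  fire out at step 7

5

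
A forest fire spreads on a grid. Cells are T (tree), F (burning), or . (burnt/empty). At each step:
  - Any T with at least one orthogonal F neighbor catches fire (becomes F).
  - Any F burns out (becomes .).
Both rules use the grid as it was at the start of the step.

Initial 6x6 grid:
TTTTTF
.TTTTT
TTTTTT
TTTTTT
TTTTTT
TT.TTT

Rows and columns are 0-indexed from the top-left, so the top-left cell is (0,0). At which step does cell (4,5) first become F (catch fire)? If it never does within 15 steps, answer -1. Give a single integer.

Step 1: cell (4,5)='T' (+2 fires, +1 burnt)
Step 2: cell (4,5)='T' (+3 fires, +2 burnt)
Step 3: cell (4,5)='T' (+4 fires, +3 burnt)
Step 4: cell (4,5)='F' (+5 fires, +4 burnt)
  -> target ignites at step 4
Step 5: cell (4,5)='.' (+6 fires, +5 burnt)
Step 6: cell (4,5)='.' (+4 fires, +6 burnt)
Step 7: cell (4,5)='.' (+4 fires, +4 burnt)
Step 8: cell (4,5)='.' (+2 fires, +4 burnt)
Step 9: cell (4,5)='.' (+2 fires, +2 burnt)
Step 10: cell (4,5)='.' (+1 fires, +2 burnt)
Step 11: cell (4,5)='.' (+0 fires, +1 burnt)
  fire out at step 11

4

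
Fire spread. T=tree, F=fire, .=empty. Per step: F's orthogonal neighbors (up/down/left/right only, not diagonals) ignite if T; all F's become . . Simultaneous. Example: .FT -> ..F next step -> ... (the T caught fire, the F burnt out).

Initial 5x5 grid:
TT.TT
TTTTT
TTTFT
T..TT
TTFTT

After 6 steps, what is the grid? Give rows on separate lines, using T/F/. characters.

Step 1: 6 trees catch fire, 2 burn out
  TT.TT
  TTTFT
  TTF.F
  T..FT
  TF.FT
Step 2: 7 trees catch fire, 6 burn out
  TT.FT
  TTF.F
  TF...
  T...F
  F...F
Step 3: 4 trees catch fire, 7 burn out
  TT..F
  TF...
  F....
  F....
  .....
Step 4: 2 trees catch fire, 4 burn out
  TF...
  F....
  .....
  .....
  .....
Step 5: 1 trees catch fire, 2 burn out
  F....
  .....
  .....
  .....
  .....
Step 6: 0 trees catch fire, 1 burn out
  .....
  .....
  .....
  .....
  .....

.....
.....
.....
.....
.....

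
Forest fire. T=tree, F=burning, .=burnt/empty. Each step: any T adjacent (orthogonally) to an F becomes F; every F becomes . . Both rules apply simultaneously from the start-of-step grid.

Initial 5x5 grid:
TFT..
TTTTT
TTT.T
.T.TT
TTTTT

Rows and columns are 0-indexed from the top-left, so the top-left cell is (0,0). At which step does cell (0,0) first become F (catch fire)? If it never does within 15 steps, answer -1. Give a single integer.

Step 1: cell (0,0)='F' (+3 fires, +1 burnt)
  -> target ignites at step 1
Step 2: cell (0,0)='.' (+3 fires, +3 burnt)
Step 3: cell (0,0)='.' (+4 fires, +3 burnt)
Step 4: cell (0,0)='.' (+2 fires, +4 burnt)
Step 5: cell (0,0)='.' (+3 fires, +2 burnt)
Step 6: cell (0,0)='.' (+2 fires, +3 burnt)
Step 7: cell (0,0)='.' (+2 fires, +2 burnt)
Step 8: cell (0,0)='.' (+0 fires, +2 burnt)
  fire out at step 8

1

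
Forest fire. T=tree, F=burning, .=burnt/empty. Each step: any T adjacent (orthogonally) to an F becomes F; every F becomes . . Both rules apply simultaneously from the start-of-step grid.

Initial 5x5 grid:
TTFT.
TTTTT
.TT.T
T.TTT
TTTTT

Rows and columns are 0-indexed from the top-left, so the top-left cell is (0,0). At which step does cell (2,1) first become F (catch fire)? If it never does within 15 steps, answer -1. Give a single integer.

Step 1: cell (2,1)='T' (+3 fires, +1 burnt)
Step 2: cell (2,1)='T' (+4 fires, +3 burnt)
Step 3: cell (2,1)='F' (+4 fires, +4 burnt)
  -> target ignites at step 3
Step 4: cell (2,1)='.' (+3 fires, +4 burnt)
Step 5: cell (2,1)='.' (+3 fires, +3 burnt)
Step 6: cell (2,1)='.' (+2 fires, +3 burnt)
Step 7: cell (2,1)='.' (+1 fires, +2 burnt)
Step 8: cell (2,1)='.' (+0 fires, +1 burnt)
  fire out at step 8

3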